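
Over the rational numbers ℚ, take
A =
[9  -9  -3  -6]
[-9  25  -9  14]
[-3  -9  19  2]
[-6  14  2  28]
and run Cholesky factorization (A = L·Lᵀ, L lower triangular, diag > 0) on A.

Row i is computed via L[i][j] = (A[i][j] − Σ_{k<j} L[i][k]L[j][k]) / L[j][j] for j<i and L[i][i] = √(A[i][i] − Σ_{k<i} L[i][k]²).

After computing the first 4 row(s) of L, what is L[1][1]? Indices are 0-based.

Step 1: L[0][0] = √(9) = 3.
  L[1][0] = (-9) / L[0][0] = -3.
Step 2: L[1][1] = √(16) = 4.
  L[2][0] = (-3) / L[0][0] = -1.
  L[2][1] = (-12) / L[1][1] = -3.
Step 3: L[2][2] = √(9) = 3.
  L[3][0] = (-6) / L[0][0] = -2.
  L[3][1] = (8) / L[1][1] = 2.
  L[3][2] = (6) / L[2][2] = 2.
Step 4: L[3][3] = √(16) = 4.

L[1][1] = 4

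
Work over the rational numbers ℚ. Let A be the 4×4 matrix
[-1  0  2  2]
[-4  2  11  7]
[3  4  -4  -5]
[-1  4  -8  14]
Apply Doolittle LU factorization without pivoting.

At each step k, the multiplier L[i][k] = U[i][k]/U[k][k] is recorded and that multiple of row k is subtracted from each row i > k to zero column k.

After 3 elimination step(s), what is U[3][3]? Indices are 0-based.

U[3][3] = 2

k=0: U[0][0]=-1
  eliminate (1,0): mult=4, new row 1: (0, 2, 3, -1); set L[1][0]=4
  eliminate (2,0): mult=-3, new row 2: (0, 4, 2, 1); set L[2][0]=-3
  eliminate (3,0): mult=1, new row 3: (0, 4, -10, 12); set L[3][0]=1
k=1: U[1][1]=2
  eliminate (2,1): mult=2, new row 2: (0, 0, -4, 3); set L[2][1]=2
  eliminate (3,1): mult=2, new row 3: (0, 0, -16, 14); set L[3][1]=2
k=2: U[2][2]=-4
  eliminate (3,2): mult=4, new row 3: (0, 0, 0, 2); set L[3][2]=4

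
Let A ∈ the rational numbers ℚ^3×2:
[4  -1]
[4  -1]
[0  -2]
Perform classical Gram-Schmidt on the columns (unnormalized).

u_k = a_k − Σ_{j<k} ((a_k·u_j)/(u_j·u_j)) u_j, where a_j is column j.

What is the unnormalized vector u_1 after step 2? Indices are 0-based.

u_1 = (0, 0, -2)

Step 1: u_0 = a_0 = (4, 4, 0).
Step 2: u_1 = a_1 − (-1/4)·u_0 = (0, 0, -2).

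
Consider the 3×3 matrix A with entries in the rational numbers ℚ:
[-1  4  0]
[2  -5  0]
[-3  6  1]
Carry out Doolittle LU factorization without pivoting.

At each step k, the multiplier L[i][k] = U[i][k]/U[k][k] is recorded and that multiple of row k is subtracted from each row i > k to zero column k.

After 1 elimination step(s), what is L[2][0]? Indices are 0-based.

L[2][0] = 3

k=0: U[0][0]=-1
  eliminate (1,0): mult=-2, new row 1: (0, 3, 0); set L[1][0]=-2
  eliminate (2,0): mult=3, new row 2: (0, -6, 1); set L[2][0]=3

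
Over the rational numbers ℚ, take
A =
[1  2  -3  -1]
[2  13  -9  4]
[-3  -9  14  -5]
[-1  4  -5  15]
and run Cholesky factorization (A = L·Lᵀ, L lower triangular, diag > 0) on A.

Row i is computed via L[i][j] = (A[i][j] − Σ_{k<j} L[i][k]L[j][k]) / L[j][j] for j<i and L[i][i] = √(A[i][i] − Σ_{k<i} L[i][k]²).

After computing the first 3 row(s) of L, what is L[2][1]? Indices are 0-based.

Step 1: L[0][0] = √(1) = 1.
  L[1][0] = (2) / L[0][0] = 2.
Step 2: L[1][1] = √(9) = 3.
  L[2][0] = (-3) / L[0][0] = -3.
  L[2][1] = (-3) / L[1][1] = -1.
Step 3: L[2][2] = √(4) = 2.

L[2][1] = -1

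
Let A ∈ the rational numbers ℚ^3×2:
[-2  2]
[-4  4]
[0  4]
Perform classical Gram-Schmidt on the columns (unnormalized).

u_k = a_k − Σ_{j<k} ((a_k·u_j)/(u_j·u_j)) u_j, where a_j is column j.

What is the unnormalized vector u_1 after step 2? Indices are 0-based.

Step 1: u_0 = a_0 = (-2, -4, 0).
Step 2: u_1 = a_1 − (-1)·u_0 = (0, 0, 4).

u_1 = (0, 0, 4)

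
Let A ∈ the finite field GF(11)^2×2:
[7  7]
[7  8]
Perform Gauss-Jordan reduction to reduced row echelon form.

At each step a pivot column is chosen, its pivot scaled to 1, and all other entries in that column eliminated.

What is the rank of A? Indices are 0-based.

rank = 2

[1] R0 /= 7  ⇒  (1, 1)
     R1 -= 7·R0  ⇒  (0, 1)
[2] R1 /= 1  ⇒  (0, 1)
     R0 -= 1·R1  ⇒  (1, 0)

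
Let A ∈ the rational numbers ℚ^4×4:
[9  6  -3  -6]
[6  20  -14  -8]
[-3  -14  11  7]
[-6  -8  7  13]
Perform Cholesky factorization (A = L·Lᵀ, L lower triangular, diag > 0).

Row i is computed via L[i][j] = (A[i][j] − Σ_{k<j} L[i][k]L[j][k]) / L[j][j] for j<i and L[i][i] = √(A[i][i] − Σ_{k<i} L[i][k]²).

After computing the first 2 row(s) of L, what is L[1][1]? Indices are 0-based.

L[1][1] = 4

Step 1: L[0][0] = √(9) = 3.
  L[1][0] = (6) / L[0][0] = 2.
Step 2: L[1][1] = √(16) = 4.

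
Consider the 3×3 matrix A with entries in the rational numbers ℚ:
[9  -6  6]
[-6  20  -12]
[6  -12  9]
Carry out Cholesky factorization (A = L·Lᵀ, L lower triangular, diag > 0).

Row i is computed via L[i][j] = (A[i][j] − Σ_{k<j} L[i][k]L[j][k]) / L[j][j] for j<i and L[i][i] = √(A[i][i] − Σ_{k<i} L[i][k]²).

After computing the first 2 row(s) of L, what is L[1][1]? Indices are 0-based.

Step 1: L[0][0] = √(9) = 3.
  L[1][0] = (-6) / L[0][0] = -2.
Step 2: L[1][1] = √(16) = 4.

L[1][1] = 4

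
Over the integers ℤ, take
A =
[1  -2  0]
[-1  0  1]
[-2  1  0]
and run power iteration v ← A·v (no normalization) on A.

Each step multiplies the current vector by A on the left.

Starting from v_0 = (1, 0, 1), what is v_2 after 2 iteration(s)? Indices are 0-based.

v_2 = (1, -3, -2)

v_0 = (1, 0, 1).
v_1 = A·v_0 = (1, 0, -2).
v_2 = A·v_1 = (1, -3, -2).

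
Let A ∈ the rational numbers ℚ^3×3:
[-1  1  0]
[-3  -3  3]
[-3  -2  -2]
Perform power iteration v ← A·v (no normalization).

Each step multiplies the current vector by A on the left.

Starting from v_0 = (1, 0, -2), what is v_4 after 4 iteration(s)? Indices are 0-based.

v_4 = (-59, -309, 73)

v_0 = (1, 0, -2).
v_1 = A·v_0 = (-1, -9, 1).
v_2 = A·v_1 = (-8, 33, 19).
v_3 = A·v_2 = (41, -18, -80).
v_4 = A·v_3 = (-59, -309, 73).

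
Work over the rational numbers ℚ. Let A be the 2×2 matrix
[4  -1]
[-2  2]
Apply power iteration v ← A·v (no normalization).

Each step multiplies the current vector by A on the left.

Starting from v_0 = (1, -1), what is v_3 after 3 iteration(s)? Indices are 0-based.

v_3 = (114, -84)

v_0 = (1, -1).
v_1 = A·v_0 = (5, -4).
v_2 = A·v_1 = (24, -18).
v_3 = A·v_2 = (114, -84).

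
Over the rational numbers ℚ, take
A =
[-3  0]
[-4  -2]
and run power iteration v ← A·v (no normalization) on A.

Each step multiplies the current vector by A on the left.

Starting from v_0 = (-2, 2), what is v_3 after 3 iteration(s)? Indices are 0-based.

v_3 = (54, 136)

v_0 = (-2, 2).
v_1 = A·v_0 = (6, 4).
v_2 = A·v_1 = (-18, -32).
v_3 = A·v_2 = (54, 136).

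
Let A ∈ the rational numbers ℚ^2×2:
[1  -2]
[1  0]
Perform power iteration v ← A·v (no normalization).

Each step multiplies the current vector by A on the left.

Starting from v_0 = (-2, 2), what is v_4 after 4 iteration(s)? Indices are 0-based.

v_4 = (14, 10)

v_0 = (-2, 2).
v_1 = A·v_0 = (-6, -2).
v_2 = A·v_1 = (-2, -6).
v_3 = A·v_2 = (10, -2).
v_4 = A·v_3 = (14, 10).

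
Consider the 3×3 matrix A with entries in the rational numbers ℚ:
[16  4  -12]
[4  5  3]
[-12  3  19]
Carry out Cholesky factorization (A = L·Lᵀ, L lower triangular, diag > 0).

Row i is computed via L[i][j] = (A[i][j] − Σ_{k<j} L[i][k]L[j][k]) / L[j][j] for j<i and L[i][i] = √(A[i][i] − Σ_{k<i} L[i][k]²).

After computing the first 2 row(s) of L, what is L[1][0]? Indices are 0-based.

Step 1: L[0][0] = √(16) = 4.
  L[1][0] = (4) / L[0][0] = 1.
Step 2: L[1][1] = √(4) = 2.

L[1][0] = 1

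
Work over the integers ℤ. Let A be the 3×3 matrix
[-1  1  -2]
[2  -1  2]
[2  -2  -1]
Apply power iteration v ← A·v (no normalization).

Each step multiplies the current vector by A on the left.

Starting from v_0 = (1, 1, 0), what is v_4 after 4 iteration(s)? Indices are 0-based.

v_4 = (-15, 17, 0)

v_0 = (1, 1, 0).
v_1 = A·v_0 = (0, 1, 0).
v_2 = A·v_1 = (1, -1, -2).
v_3 = A·v_2 = (2, -1, 6).
v_4 = A·v_3 = (-15, 17, 0).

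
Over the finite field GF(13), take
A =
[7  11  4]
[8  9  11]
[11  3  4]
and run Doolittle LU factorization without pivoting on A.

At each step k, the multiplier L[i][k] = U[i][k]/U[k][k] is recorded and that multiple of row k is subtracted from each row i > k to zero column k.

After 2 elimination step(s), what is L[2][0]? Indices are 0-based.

k=0: U[0][0]=7
  eliminate (1,0): mult=3, new row 1: (0, 2, 12); set L[1][0]=3
  eliminate (2,0): mult=9, new row 2: (0, 8, 7); set L[2][0]=9
k=1: U[1][1]=2
  eliminate (2,1): mult=4, new row 2: (0, 0, 11); set L[2][1]=4

L[2][0] = 9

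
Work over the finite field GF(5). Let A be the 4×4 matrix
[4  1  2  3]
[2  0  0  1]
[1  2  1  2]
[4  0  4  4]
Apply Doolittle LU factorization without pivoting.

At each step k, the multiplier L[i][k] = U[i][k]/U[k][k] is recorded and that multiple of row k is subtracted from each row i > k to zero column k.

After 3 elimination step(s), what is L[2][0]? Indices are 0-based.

L[2][0] = 4

[col 0] pivot 4
  R1 -= 3*R0 → (0, 2, 4, 2)  (L[1][0] := 3)
  R2 -= 4*R0 → (0, 3, 3, 0)  (L[2][0] := 4)
  R3 -= 1*R0 → (0, 4, 2, 1)  (L[3][0] := 1)
[col 1] pivot 2
  R2 -= 4*R1 → (0, 0, 2, 2)  (L[2][1] := 4)
  R3 -= 2*R1 → (0, 0, 4, 2)  (L[3][1] := 2)
[col 2] pivot 2
  R3 -= 2*R2 → (0, 0, 0, 3)  (L[3][2] := 2)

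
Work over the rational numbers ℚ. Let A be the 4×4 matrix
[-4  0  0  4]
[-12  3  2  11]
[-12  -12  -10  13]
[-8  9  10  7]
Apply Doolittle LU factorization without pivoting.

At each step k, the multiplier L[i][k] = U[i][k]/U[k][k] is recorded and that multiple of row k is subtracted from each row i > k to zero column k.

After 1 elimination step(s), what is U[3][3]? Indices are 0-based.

U[3][3] = -1

k=0: U[0][0]=-4
  eliminate (1,0): mult=3, new row 1: (0, 3, 2, -1); set L[1][0]=3
  eliminate (2,0): mult=3, new row 2: (0, -12, -10, 1); set L[2][0]=3
  eliminate (3,0): mult=2, new row 3: (0, 9, 10, -1); set L[3][0]=2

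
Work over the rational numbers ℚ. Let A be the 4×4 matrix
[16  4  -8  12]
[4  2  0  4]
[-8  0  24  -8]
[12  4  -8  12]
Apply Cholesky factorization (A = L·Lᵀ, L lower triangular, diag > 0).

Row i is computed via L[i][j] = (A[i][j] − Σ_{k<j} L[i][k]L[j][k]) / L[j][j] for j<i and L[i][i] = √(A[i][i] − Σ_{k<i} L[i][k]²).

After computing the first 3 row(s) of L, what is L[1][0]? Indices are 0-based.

L[1][0] = 1

Step 1: L[0][0] = √(16) = 4.
  L[1][0] = (4) / L[0][0] = 1.
Step 2: L[1][1] = √(1) = 1.
  L[2][0] = (-8) / L[0][0] = -2.
  L[2][1] = (2) / L[1][1] = 2.
Step 3: L[2][2] = √(16) = 4.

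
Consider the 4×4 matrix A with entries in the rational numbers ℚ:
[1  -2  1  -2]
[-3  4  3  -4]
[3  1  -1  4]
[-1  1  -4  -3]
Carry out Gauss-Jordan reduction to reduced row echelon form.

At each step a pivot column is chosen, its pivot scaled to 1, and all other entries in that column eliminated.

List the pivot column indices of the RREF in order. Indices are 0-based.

pivot columns: 0, 1, 2, 3

pivot(0,0)=1: scale R0 → (1, -2, 1, -2)
  clear (1,0): R1 −= (-3)R0 → (0, -2, 6, -10)
  clear (2,0): R2 −= (3)R0 → (0, 7, -4, 10)
  clear (3,0): R3 −= (-1)R0 → (0, -1, -3, -5)
pivot(1,1)=-2: scale R1 → (0, 1, -3, 5)
  clear (0,1): R0 −= (-2)R1 → (1, 0, -5, 8)
  clear (2,1): R2 −= (7)R1 → (0, 0, 17, -25)
  clear (3,1): R3 −= (-1)R1 → (0, 0, -6, 0)
pivot(2,2)=17: scale R2 → (0, 0, 1, -25/17)
  clear (0,2): R0 −= (-5)R2 → (1, 0, 0, 11/17)
  clear (1,2): R1 −= (-3)R2 → (0, 1, 0, 10/17)
  clear (3,2): R3 −= (-6)R2 → (0, 0, 0, -150/17)
pivot(3,3)=-150/17: scale R3 → (0, 0, 0, 1)
  clear (0,3): R0 −= (11/17)R3 → (1, 0, 0, 0)
  clear (1,3): R1 −= (10/17)R3 → (0, 1, 0, 0)
  clear (2,3): R2 −= (-25/17)R3 → (0, 0, 1, 0)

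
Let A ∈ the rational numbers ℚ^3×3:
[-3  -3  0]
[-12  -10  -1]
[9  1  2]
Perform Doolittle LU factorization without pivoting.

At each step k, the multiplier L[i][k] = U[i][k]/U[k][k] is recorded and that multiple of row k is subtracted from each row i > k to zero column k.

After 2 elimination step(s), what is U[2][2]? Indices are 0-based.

Step 1: pivot at (0,0) is -3.
  row1 ← row1 − (4)·row0  ⇒  L[1][0]=4, U row1=(0, 2, -1)
  row2 ← row2 − (-3)·row0  ⇒  L[2][0]=-3, U row2=(0, -8, 2)
Step 2: pivot at (1,1) is 2.
  row2 ← row2 − (-4)·row1  ⇒  L[2][1]=-4, U row2=(0, 0, -2)

U[2][2] = -2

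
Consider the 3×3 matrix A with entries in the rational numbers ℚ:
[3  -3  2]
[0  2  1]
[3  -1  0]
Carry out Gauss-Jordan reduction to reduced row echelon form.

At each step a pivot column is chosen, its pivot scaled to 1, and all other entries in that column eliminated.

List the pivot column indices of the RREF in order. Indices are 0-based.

step 1: normalize row 0 (÷3) = (1, -1, 2/3)
  row 2: subtract 3×row0 = (0, 2, -2)
step 2: normalize row 1 (÷2) = (0, 1, 1/2)
  row 0: subtract -1×row1 = (1, 0, 7/6)
  row 2: subtract 2×row1 = (0, 0, -3)
step 3: normalize row 2 (÷-3) = (0, 0, 1)
  row 0: subtract 7/6×row2 = (1, 0, 0)
  row 1: subtract 1/2×row2 = (0, 1, 0)

pivot columns: 0, 1, 2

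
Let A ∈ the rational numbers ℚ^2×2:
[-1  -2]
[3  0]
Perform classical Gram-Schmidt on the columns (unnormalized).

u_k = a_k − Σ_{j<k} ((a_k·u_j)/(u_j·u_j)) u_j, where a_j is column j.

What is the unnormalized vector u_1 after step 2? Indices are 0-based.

Step 1: u_0 = a_0 = (-1, 3).
Step 2: u_1 = a_1 − (1/5)·u_0 = (-9/5, -3/5).

u_1 = (-9/5, -3/5)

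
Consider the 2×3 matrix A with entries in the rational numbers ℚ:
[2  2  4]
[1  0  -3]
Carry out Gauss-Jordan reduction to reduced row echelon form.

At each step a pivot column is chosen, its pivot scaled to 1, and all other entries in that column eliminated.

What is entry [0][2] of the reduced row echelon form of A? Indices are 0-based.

M[0][2] = -3

pivot(0,0)=2: scale R0 → (1, 1, 2)
  clear (1,0): R1 −= (1)R0 → (0, -1, -5)
pivot(1,1)=-1: scale R1 → (0, 1, 5)
  clear (0,1): R0 −= (1)R1 → (1, 0, -3)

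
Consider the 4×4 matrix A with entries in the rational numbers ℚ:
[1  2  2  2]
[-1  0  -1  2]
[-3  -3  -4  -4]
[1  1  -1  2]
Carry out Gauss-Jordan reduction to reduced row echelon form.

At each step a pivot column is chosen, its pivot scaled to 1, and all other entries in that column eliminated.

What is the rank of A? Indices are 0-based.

pivot(0,0)=1: scale R0 → (1, 2, 2, 2)
  clear (1,0): R1 −= (-1)R0 → (0, 2, 1, 4)
  clear (2,0): R2 −= (-3)R0 → (0, 3, 2, 2)
  clear (3,0): R3 −= (1)R0 → (0, -1, -3, 0)
pivot(1,1)=2: scale R1 → (0, 1, 1/2, 2)
  clear (0,1): R0 −= (2)R1 → (1, 0, 1, -2)
  clear (2,1): R2 −= (3)R1 → (0, 0, 1/2, -4)
  clear (3,1): R3 −= (-1)R1 → (0, 0, -5/2, 2)
pivot(2,2)=1/2: scale R2 → (0, 0, 1, -8)
  clear (0,2): R0 −= (1)R2 → (1, 0, 0, 6)
  clear (1,2): R1 −= (1/2)R2 → (0, 1, 0, 6)
  clear (3,2): R3 −= (-5/2)R2 → (0, 0, 0, -18)
pivot(3,3)=-18: scale R3 → (0, 0, 0, 1)
  clear (0,3): R0 −= (6)R3 → (1, 0, 0, 0)
  clear (1,3): R1 −= (6)R3 → (0, 1, 0, 0)
  clear (2,3): R2 −= (-8)R3 → (0, 0, 1, 0)

rank = 4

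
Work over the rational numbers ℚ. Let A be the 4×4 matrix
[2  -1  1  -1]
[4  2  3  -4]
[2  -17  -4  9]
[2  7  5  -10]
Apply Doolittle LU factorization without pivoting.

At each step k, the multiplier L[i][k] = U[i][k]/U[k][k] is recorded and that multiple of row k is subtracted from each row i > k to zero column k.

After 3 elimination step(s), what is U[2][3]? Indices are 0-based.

U[2][3] = 2

Step 1: pivot at (0,0) is 2.
  row1 ← row1 − (2)·row0  ⇒  L[1][0]=2, U row1=(0, 4, 1, -2)
  row2 ← row2 − (1)·row0  ⇒  L[2][0]=1, U row2=(0, -16, -5, 10)
  row3 ← row3 − (1)·row0  ⇒  L[3][0]=1, U row3=(0, 8, 4, -9)
Step 2: pivot at (1,1) is 4.
  row2 ← row2 − (-4)·row1  ⇒  L[2][1]=-4, U row2=(0, 0, -1, 2)
  row3 ← row3 − (2)·row1  ⇒  L[3][1]=2, U row3=(0, 0, 2, -5)
Step 3: pivot at (2,2) is -1.
  row3 ← row3 − (-2)·row2  ⇒  L[3][2]=-2, U row3=(0, 0, 0, -1)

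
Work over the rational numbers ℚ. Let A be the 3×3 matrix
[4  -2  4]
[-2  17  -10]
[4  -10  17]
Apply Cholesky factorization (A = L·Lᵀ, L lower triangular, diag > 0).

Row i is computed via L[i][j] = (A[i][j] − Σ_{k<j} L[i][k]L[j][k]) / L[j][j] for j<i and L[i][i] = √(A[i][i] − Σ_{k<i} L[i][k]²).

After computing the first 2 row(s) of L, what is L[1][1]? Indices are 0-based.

L[1][1] = 4

Step 1: L[0][0] = √(4) = 2.
  L[1][0] = (-2) / L[0][0] = -1.
Step 2: L[1][1] = √(16) = 4.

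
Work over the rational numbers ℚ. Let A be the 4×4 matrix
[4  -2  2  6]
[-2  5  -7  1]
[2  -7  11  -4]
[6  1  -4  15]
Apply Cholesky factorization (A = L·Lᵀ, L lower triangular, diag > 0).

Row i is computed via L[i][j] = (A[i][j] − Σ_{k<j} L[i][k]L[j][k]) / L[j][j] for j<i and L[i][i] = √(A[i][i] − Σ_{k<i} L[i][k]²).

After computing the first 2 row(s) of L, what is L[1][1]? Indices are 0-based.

L[1][1] = 2

Step 1: L[0][0] = √(4) = 2.
  L[1][0] = (-2) / L[0][0] = -1.
Step 2: L[1][1] = √(4) = 2.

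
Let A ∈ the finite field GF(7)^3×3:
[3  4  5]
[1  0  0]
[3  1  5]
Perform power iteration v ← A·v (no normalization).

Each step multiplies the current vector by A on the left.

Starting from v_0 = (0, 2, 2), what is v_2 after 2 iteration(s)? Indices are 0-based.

v_2 = (2, 4, 2)

v_0 = (0, 2, 2).
v_1 = A·v_0 = (4, 0, 5).
v_2 = A·v_1 = (2, 4, 2).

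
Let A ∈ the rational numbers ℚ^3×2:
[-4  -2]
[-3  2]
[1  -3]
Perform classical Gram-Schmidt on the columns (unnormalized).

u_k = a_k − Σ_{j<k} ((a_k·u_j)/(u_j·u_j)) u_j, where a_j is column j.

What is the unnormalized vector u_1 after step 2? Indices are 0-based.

u_1 = (-28/13, 49/26, -77/26)

Step 1: u_0 = a_0 = (-4, -3, 1).
Step 2: u_1 = a_1 − (-1/26)·u_0 = (-28/13, 49/26, -77/26).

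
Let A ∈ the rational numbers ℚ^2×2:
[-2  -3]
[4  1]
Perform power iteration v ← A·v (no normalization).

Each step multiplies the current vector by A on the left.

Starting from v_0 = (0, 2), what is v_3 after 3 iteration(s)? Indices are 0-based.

v_3 = (54, 2)

v_0 = (0, 2).
v_1 = A·v_0 = (-6, 2).
v_2 = A·v_1 = (6, -22).
v_3 = A·v_2 = (54, 2).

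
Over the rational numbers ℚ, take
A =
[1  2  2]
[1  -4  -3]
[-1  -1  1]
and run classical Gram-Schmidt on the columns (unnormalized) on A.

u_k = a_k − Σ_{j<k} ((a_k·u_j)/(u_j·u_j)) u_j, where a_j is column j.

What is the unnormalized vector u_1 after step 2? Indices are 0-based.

u_1 = (7/3, -11/3, -4/3)

Step 1: u_0 = a_0 = (1, 1, -1).
Step 2: u_1 = a_1 − (-1/3)·u_0 = (7/3, -11/3, -4/3).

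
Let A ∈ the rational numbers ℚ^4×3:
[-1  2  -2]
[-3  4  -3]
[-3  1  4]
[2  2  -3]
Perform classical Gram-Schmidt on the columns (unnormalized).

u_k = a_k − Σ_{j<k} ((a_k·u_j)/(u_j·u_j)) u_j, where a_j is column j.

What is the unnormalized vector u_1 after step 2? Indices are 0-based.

u_1 = (33/23, 53/23, -16/23, 72/23)

Step 1: u_0 = a_0 = (-1, -3, -3, 2).
Step 2: u_1 = a_1 − (-13/23)·u_0 = (33/23, 53/23, -16/23, 72/23).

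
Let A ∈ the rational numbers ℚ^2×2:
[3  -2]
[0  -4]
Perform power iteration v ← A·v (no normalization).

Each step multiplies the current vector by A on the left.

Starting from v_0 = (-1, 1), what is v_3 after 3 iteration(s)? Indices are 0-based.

v_0 = (-1, 1).
v_1 = A·v_0 = (-5, -4).
v_2 = A·v_1 = (-7, 16).
v_3 = A·v_2 = (-53, -64).

v_3 = (-53, -64)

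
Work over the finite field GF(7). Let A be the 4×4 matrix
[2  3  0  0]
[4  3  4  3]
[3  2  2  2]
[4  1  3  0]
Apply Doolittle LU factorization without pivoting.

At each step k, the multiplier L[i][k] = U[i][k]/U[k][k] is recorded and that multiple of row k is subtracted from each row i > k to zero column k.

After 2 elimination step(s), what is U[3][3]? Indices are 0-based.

Step 1: pivot at (0,0) is 2.
  row1 ← row1 − (2)·row0  ⇒  L[1][0]=2, U row1=(0, 4, 4, 3)
  row2 ← row2 − (5)·row0  ⇒  L[2][0]=5, U row2=(0, 1, 2, 2)
  row3 ← row3 − (2)·row0  ⇒  L[3][0]=2, U row3=(0, 2, 3, 0)
Step 2: pivot at (1,1) is 4.
  row2 ← row2 − (2)·row1  ⇒  L[2][1]=2, U row2=(0, 0, 1, 3)
  row3 ← row3 − (4)·row1  ⇒  L[3][1]=4, U row3=(0, 0, 1, 2)

U[3][3] = 2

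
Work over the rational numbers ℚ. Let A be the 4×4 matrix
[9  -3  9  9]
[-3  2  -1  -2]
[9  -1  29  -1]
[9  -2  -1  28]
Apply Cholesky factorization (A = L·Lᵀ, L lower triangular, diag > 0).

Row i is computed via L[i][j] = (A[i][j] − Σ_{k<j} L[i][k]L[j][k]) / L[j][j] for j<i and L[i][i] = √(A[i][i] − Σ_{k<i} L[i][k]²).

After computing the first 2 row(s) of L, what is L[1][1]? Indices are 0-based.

Step 1: L[0][0] = √(9) = 3.
  L[1][0] = (-3) / L[0][0] = -1.
Step 2: L[1][1] = √(1) = 1.

L[1][1] = 1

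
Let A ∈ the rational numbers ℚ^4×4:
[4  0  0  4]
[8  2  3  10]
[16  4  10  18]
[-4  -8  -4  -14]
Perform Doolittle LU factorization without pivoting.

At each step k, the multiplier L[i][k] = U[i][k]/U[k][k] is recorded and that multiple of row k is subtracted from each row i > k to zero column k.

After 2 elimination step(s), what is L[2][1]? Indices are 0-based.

L[2][1] = 2

k=0: U[0][0]=4
  eliminate (1,0): mult=2, new row 1: (0, 2, 3, 2); set L[1][0]=2
  eliminate (2,0): mult=4, new row 2: (0, 4, 10, 2); set L[2][0]=4
  eliminate (3,0): mult=-1, new row 3: (0, -8, -4, -10); set L[3][0]=-1
k=1: U[1][1]=2
  eliminate (2,1): mult=2, new row 2: (0, 0, 4, -2); set L[2][1]=2
  eliminate (3,1): mult=-4, new row 3: (0, 0, 8, -2); set L[3][1]=-4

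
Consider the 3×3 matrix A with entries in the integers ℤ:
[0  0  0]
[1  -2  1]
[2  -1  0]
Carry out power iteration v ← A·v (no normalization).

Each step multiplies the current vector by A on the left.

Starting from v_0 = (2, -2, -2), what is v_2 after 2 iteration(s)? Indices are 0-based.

v_2 = (0, -2, -4)

v_0 = (2, -2, -2).
v_1 = A·v_0 = (0, 4, 6).
v_2 = A·v_1 = (0, -2, -4).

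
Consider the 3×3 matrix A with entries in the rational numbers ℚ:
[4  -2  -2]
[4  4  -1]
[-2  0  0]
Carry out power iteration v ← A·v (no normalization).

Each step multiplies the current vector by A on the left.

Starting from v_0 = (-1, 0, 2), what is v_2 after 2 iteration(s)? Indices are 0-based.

v_0 = (-1, 0, 2).
v_1 = A·v_0 = (-8, -6, 2).
v_2 = A·v_1 = (-24, -58, 16).

v_2 = (-24, -58, 16)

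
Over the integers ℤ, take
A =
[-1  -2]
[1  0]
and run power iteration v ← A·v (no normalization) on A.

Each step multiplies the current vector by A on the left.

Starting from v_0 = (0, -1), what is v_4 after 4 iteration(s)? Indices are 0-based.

v_0 = (0, -1).
v_1 = A·v_0 = (2, 0).
v_2 = A·v_1 = (-2, 2).
v_3 = A·v_2 = (-2, -2).
v_4 = A·v_3 = (6, -2).

v_4 = (6, -2)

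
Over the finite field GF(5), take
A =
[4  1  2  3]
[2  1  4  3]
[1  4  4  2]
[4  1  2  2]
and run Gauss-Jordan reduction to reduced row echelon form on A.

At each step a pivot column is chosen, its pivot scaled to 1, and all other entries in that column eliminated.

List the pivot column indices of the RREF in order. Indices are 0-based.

[1] R0 /= 4  ⇒  (1, 4, 3, 2)
     R1 -= 2·R0  ⇒  (0, 3, 3, 4)
     R2 -= 1·R0  ⇒  (0, 0, 1, 0)
     R3 -= 4·R0  ⇒  (0, 0, 0, 4)
[2] R1 /= 3  ⇒  (0, 1, 1, 3)
     R0 -= 4·R1  ⇒  (1, 0, 4, 0)
[3] R2 /= 1  ⇒  (0, 0, 1, 0)
     R0 -= 4·R2  ⇒  (1, 0, 0, 0)
     R1 -= 1·R2  ⇒  (0, 1, 0, 3)
[4] R3 /= 4  ⇒  (0, 0, 0, 1)
     R1 -= 3·R3  ⇒  (0, 1, 0, 0)

pivot columns: 0, 1, 2, 3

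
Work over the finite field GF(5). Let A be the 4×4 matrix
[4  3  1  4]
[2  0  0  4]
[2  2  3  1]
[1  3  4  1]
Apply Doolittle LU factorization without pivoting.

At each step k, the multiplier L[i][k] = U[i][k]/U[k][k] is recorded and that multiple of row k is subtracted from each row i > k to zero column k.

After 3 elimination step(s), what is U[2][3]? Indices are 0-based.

U[2][3] = 3

[col 0] pivot 4
  R1 -= 3*R0 → (0, 1, 2, 2)  (L[1][0] := 3)
  R2 -= 3*R0 → (0, 3, 0, 4)  (L[2][0] := 3)
  R3 -= 4*R0 → (0, 1, 0, 0)  (L[3][0] := 4)
[col 1] pivot 1
  R2 -= 3*R1 → (0, 0, 4, 3)  (L[2][1] := 3)
  R3 -= 1*R1 → (0, 0, 3, 3)  (L[3][1] := 1)
[col 2] pivot 4
  R3 -= 2*R2 → (0, 0, 0, 2)  (L[3][2] := 2)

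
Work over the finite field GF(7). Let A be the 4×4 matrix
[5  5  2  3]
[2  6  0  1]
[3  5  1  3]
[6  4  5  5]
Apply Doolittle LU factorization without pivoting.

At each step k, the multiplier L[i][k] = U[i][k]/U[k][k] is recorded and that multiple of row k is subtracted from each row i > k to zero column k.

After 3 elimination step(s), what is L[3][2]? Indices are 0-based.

L[3][2] = 4

k=0: U[0][0]=5
  eliminate (1,0): mult=6, new row 1: (0, 4, 2, 4); set L[1][0]=6
  eliminate (2,0): mult=2, new row 2: (0, 2, 4, 4); set L[2][0]=2
  eliminate (3,0): mult=4, new row 3: (0, 5, 4, 0); set L[3][0]=4
k=1: U[1][1]=4
  eliminate (2,1): mult=4, new row 2: (0, 0, 3, 2); set L[2][1]=4
  eliminate (3,1): mult=3, new row 3: (0, 0, 5, 2); set L[3][1]=3
k=2: U[2][2]=3
  eliminate (3,2): mult=4, new row 3: (0, 0, 0, 1); set L[3][2]=4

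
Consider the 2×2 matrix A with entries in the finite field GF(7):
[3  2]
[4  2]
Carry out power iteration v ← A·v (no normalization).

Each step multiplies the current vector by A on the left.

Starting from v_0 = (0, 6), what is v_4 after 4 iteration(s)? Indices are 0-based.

v_0 = (0, 6).
v_1 = A·v_0 = (5, 5).
v_2 = A·v_1 = (4, 2).
v_3 = A·v_2 = (2, 6).
v_4 = A·v_3 = (4, 6).

v_4 = (4, 6)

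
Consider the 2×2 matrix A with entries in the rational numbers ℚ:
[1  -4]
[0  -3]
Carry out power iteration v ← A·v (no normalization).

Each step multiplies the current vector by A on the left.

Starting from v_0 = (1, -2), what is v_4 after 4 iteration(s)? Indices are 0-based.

v_0 = (1, -2).
v_1 = A·v_0 = (9, 6).
v_2 = A·v_1 = (-15, -18).
v_3 = A·v_2 = (57, 54).
v_4 = A·v_3 = (-159, -162).

v_4 = (-159, -162)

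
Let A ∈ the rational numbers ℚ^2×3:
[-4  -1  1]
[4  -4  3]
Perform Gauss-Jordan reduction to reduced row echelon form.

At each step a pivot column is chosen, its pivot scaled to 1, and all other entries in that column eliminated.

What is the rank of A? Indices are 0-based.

pivot(0,0)=-4: scale R0 → (1, 1/4, -1/4)
  clear (1,0): R1 −= (4)R0 → (0, -5, 4)
pivot(1,1)=-5: scale R1 → (0, 1, -4/5)
  clear (0,1): R0 −= (1/4)R1 → (1, 0, -1/20)

rank = 2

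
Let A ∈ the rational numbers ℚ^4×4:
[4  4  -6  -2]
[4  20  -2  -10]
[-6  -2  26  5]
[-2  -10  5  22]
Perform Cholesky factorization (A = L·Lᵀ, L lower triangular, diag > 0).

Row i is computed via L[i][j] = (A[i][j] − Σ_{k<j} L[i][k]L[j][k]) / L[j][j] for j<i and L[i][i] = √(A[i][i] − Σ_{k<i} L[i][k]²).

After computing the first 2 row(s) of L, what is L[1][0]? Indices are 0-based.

Step 1: L[0][0] = √(4) = 2.
  L[1][0] = (4) / L[0][0] = 2.
Step 2: L[1][1] = √(16) = 4.

L[1][0] = 2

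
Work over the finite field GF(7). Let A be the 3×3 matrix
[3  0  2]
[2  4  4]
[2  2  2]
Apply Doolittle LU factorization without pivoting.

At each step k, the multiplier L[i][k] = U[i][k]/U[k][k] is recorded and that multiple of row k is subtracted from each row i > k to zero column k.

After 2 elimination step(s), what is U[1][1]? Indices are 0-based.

U[1][1] = 4

[col 0] pivot 3
  R1 -= 3*R0 → (0, 4, 5)  (L[1][0] := 3)
  R2 -= 3*R0 → (0, 2, 3)  (L[2][0] := 3)
[col 1] pivot 4
  R2 -= 4*R1 → (0, 0, 4)  (L[2][1] := 4)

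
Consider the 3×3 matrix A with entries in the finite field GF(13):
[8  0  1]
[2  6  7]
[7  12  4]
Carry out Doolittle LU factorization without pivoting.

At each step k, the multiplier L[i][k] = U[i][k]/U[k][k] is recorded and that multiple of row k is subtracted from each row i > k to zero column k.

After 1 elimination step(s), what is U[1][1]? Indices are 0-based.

U[1][1] = 6

Step 1: pivot at (0,0) is 8.
  row1 ← row1 − (10)·row0  ⇒  L[1][0]=10, U row1=(0, 6, 10)
  row2 ← row2 − (9)·row0  ⇒  L[2][0]=9, U row2=(0, 12, 8)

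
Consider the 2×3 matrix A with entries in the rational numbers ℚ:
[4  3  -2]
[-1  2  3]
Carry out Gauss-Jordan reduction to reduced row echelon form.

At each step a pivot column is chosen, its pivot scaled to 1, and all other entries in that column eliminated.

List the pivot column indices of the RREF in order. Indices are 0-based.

step 1: normalize row 0 (÷4) = (1, 3/4, -1/2)
  row 1: subtract -1×row0 = (0, 11/4, 5/2)
step 2: normalize row 1 (÷11/4) = (0, 1, 10/11)
  row 0: subtract 3/4×row1 = (1, 0, -13/11)

pivot columns: 0, 1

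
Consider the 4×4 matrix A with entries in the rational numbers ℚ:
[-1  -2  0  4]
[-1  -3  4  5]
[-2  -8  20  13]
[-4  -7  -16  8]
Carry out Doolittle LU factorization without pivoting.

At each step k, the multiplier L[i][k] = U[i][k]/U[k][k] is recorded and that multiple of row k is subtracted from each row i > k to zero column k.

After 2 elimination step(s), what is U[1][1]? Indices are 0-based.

Step 1: pivot at (0,0) is -1.
  row1 ← row1 − (1)·row0  ⇒  L[1][0]=1, U row1=(0, -1, 4, 1)
  row2 ← row2 − (2)·row0  ⇒  L[2][0]=2, U row2=(0, -4, 20, 5)
  row3 ← row3 − (4)·row0  ⇒  L[3][0]=4, U row3=(0, 1, -16, -8)
Step 2: pivot at (1,1) is -1.
  row2 ← row2 − (4)·row1  ⇒  L[2][1]=4, U row2=(0, 0, 4, 1)
  row3 ← row3 − (-1)·row1  ⇒  L[3][1]=-1, U row3=(0, 0, -12, -7)

U[1][1] = -1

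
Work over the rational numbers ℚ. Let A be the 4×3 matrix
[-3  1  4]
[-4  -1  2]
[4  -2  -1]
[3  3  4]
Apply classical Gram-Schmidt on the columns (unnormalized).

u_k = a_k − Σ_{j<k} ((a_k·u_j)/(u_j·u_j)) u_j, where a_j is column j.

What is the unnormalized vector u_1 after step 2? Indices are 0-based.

u_1 = (28/25, -21/25, -54/25, 72/25)

Step 1: u_0 = a_0 = (-3, -4, 4, 3).
Step 2: u_1 = a_1 − (1/25)·u_0 = (28/25, -21/25, -54/25, 72/25).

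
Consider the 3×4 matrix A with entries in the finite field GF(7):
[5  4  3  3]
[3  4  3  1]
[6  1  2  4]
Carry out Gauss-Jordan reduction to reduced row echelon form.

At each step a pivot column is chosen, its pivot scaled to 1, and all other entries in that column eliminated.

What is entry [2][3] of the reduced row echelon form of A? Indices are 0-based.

M[2][3] = 3

[1] R0 /= 5  ⇒  (1, 5, 2, 2)
     R1 -= 3·R0  ⇒  (0, 3, 4, 2)
     R2 -= 6·R0  ⇒  (0, 6, 4, 6)
[2] R1 /= 3  ⇒  (0, 1, 6, 3)
     R0 -= 5·R1  ⇒  (1, 0, 0, 1)
     R2 -= 6·R1  ⇒  (0, 0, 3, 2)
[3] R2 /= 3  ⇒  (0, 0, 1, 3)
     R1 -= 6·R2  ⇒  (0, 1, 0, 6)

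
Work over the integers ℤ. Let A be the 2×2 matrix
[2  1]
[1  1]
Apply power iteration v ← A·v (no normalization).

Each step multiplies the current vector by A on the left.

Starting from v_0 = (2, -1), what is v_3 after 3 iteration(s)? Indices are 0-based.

v_3 = (18, 11)

v_0 = (2, -1).
v_1 = A·v_0 = (3, 1).
v_2 = A·v_1 = (7, 4).
v_3 = A·v_2 = (18, 11).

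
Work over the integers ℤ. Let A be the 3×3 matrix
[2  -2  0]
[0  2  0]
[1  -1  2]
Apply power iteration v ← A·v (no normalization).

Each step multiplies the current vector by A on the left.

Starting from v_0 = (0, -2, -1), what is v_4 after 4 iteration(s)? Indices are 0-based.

v_0 = (0, -2, -1).
v_1 = A·v_0 = (4, -4, 0).
v_2 = A·v_1 = (16, -8, 8).
v_3 = A·v_2 = (48, -16, 40).
v_4 = A·v_3 = (128, -32, 144).

v_4 = (128, -32, 144)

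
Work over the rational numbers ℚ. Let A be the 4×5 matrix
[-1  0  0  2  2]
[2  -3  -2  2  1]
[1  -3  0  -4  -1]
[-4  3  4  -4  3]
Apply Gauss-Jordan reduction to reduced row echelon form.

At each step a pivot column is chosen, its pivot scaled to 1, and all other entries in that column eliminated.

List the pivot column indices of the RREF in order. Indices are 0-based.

pivot columns: 0, 1, 2, 3

[1] R0 /= -1  ⇒  (1, 0, 0, -2, -2)
     R1 -= 2·R0  ⇒  (0, -3, -2, 6, 5)
     R2 -= 1·R0  ⇒  (0, -3, 0, -2, 1)
     R3 -= -4·R0  ⇒  (0, 3, 4, -12, -5)
[2] R1 /= -3  ⇒  (0, 1, 2/3, -2, -5/3)
     R2 -= -3·R1  ⇒  (0, 0, 2, -8, -4)
     R3 -= 3·R1  ⇒  (0, 0, 2, -6, 0)
[3] R2 /= 2  ⇒  (0, 0, 1, -4, -2)
     R1 -= 2/3·R2  ⇒  (0, 1, 0, 2/3, -1/3)
     R3 -= 2·R2  ⇒  (0, 0, 0, 2, 4)
[4] R3 /= 2  ⇒  (0, 0, 0, 1, 2)
     R0 -= -2·R3  ⇒  (1, 0, 0, 0, 2)
     R1 -= 2/3·R3  ⇒  (0, 1, 0, 0, -5/3)
     R2 -= -4·R3  ⇒  (0, 0, 1, 0, 6)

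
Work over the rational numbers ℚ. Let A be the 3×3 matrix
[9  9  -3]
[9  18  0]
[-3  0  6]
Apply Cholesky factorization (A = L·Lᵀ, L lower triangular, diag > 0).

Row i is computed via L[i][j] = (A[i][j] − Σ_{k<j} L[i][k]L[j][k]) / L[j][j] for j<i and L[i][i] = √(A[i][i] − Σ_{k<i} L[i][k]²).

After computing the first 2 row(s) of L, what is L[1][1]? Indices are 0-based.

Step 1: L[0][0] = √(9) = 3.
  L[1][0] = (9) / L[0][0] = 3.
Step 2: L[1][1] = √(9) = 3.

L[1][1] = 3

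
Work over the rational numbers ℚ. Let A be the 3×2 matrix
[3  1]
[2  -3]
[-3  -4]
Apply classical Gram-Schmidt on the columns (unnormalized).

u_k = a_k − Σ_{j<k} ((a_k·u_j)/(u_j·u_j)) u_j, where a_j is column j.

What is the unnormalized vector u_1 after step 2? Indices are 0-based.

Step 1: u_0 = a_0 = (3, 2, -3).
Step 2: u_1 = a_1 − (9/22)·u_0 = (-5/22, -42/11, -61/22).

u_1 = (-5/22, -42/11, -61/22)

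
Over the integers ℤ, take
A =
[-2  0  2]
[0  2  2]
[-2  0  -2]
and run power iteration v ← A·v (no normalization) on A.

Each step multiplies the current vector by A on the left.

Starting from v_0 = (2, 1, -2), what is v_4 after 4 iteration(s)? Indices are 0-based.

v_0 = (2, 1, -2).
v_1 = A·v_0 = (-8, -2, 0).
v_2 = A·v_1 = (16, -4, 16).
v_3 = A·v_2 = (0, 24, -64).
v_4 = A·v_3 = (-128, -80, 128).

v_4 = (-128, -80, 128)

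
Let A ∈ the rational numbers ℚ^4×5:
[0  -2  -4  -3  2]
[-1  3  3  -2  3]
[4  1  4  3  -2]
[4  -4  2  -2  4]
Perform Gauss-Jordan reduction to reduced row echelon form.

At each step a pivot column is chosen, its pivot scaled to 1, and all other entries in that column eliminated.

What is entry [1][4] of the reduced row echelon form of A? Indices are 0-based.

M[1][4] = -44/171

pivot(0,0): swap R0↔R1
pivot(0,0)=-1: scale R0 → (1, -3, -3, 2, -3)
  clear (2,0): R2 −= (4)R0 → (0, 13, 16, -5, 10)
  clear (3,0): R3 −= (4)R0 → (0, 8, 14, -10, 16)
pivot(1,1)=-2: scale R1 → (0, 1, 2, 3/2, -1)
  clear (0,1): R0 −= (-3)R1 → (1, 0, 3, 13/2, -6)
  clear (2,1): R2 −= (13)R1 → (0, 0, -10, -49/2, 23)
  clear (3,1): R3 −= (8)R1 → (0, 0, -2, -22, 24)
pivot(2,2)=-10: scale R2 → (0, 0, 1, 49/20, -23/10)
  clear (0,2): R0 −= (3)R2 → (1, 0, 0, -17/20, 9/10)
  clear (1,2): R1 −= (2)R2 → (0, 1, 0, -17/5, 18/5)
  clear (3,2): R3 −= (-2)R2 → (0, 0, 0, -171/10, 97/5)
pivot(3,3)=-171/10: scale R3 → (0, 0, 0, 1, -194/171)
  clear (0,3): R0 −= (-17/20)R3 → (1, 0, 0, 0, -11/171)
  clear (1,3): R1 −= (-17/5)R3 → (0, 1, 0, 0, -44/171)
  clear (2,3): R2 −= (49/20)R3 → (0, 0, 1, 0, 82/171)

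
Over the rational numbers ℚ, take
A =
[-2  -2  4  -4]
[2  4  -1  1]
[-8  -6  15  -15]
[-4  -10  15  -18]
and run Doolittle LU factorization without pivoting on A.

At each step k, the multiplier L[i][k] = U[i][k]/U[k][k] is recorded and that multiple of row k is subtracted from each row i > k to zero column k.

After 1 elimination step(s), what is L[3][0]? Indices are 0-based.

Step 1: pivot at (0,0) is -2.
  row1 ← row1 − (-1)·row0  ⇒  L[1][0]=-1, U row1=(0, 2, 3, -3)
  row2 ← row2 − (4)·row0  ⇒  L[2][0]=4, U row2=(0, 2, -1, 1)
  row3 ← row3 − (2)·row0  ⇒  L[3][0]=2, U row3=(0, -6, 7, -10)

L[3][0] = 2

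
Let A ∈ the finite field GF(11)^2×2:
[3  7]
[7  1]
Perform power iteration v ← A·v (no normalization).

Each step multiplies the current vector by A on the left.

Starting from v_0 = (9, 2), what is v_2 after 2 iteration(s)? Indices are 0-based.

v_0 = (9, 2).
v_1 = A·v_0 = (8, 10).
v_2 = A·v_1 = (6, 0).

v_2 = (6, 0)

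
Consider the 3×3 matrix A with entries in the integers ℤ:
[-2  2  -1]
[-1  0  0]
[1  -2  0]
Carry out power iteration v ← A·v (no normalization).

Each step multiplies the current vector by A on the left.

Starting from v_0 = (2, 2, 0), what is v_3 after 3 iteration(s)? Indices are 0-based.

v_3 = (0, 2, -2)

v_0 = (2, 2, 0).
v_1 = A·v_0 = (0, -2, -2).
v_2 = A·v_1 = (-2, 0, 4).
v_3 = A·v_2 = (0, 2, -2).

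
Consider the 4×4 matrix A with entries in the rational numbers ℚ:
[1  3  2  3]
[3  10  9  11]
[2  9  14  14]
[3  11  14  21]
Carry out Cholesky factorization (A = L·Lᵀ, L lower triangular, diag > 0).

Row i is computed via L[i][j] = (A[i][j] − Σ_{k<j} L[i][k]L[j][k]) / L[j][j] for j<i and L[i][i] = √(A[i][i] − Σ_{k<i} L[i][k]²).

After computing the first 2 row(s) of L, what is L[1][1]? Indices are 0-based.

L[1][1] = 1

Step 1: L[0][0] = √(1) = 1.
  L[1][0] = (3) / L[0][0] = 3.
Step 2: L[1][1] = √(1) = 1.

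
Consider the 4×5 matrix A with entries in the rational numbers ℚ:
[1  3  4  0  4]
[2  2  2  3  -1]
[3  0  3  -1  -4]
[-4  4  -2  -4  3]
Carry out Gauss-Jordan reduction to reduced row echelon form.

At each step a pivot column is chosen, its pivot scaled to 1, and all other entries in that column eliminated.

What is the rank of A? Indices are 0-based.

rank = 4

step 1: normalize row 0 (÷1) = (1, 3, 4, 0, 4)
  row 1: subtract 2×row0 = (0, -4, -6, 3, -9)
  row 2: subtract 3×row0 = (0, -9, -9, -1, -16)
  row 3: subtract -4×row0 = (0, 16, 14, -4, 19)
step 2: normalize row 1 (÷-4) = (0, 1, 3/2, -3/4, 9/4)
  row 0: subtract 3×row1 = (1, 0, -1/2, 9/4, -11/4)
  row 2: subtract -9×row1 = (0, 0, 9/2, -31/4, 17/4)
  row 3: subtract 16×row1 = (0, 0, -10, 8, -17)
step 3: normalize row 2 (÷9/2) = (0, 0, 1, -31/18, 17/18)
  row 0: subtract -1/2×row2 = (1, 0, 0, 25/18, -41/18)
  row 1: subtract 3/2×row2 = (0, 1, 0, 11/6, 5/6)
  row 3: subtract -10×row2 = (0, 0, 0, -83/9, -68/9)
step 4: normalize row 3 (÷-83/9) = (0, 0, 0, 1, 68/83)
  row 0: subtract 25/18×row3 = (1, 0, 0, 0, -567/166)
  row 1: subtract 11/6×row3 = (0, 1, 0, 0, -111/166)
  row 2: subtract -31/18×row3 = (0, 0, 1, 0, 391/166)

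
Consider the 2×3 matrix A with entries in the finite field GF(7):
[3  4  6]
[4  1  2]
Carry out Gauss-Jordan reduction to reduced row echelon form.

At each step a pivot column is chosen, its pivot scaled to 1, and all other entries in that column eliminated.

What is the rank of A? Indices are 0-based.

[1] R0 /= 3  ⇒  (1, 6, 2)
     R1 -= 4·R0  ⇒  (0, 5, 1)
[2] R1 /= 5  ⇒  (0, 1, 3)
     R0 -= 6·R1  ⇒  (1, 0, 5)

rank = 2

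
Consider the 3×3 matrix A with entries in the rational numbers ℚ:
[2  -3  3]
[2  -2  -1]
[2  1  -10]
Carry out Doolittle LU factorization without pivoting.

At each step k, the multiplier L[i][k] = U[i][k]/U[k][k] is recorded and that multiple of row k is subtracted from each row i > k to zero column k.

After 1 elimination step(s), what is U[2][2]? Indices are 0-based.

U[2][2] = -13

[col 0] pivot 2
  R1 -= 1*R0 → (0, 1, -4)  (L[1][0] := 1)
  R2 -= 1*R0 → (0, 4, -13)  (L[2][0] := 1)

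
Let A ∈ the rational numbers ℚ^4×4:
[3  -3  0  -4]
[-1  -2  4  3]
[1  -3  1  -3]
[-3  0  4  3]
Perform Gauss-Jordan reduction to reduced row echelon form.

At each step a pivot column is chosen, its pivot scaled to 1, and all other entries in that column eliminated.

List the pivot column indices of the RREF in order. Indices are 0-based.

[1] R0 /= 3  ⇒  (1, -1, 0, -4/3)
     R1 -= -1·R0  ⇒  (0, -3, 4, 5/3)
     R2 -= 1·R0  ⇒  (0, -2, 1, -5/3)
     R3 -= -3·R0  ⇒  (0, -3, 4, -1)
[2] R1 /= -3  ⇒  (0, 1, -4/3, -5/9)
     R0 -= -1·R1  ⇒  (1, 0, -4/3, -17/9)
     R2 -= -2·R1  ⇒  (0, 0, -5/3, -25/9)
     R3 -= -3·R1  ⇒  (0, 0, 0, -8/3)
[3] R2 /= -5/3  ⇒  (0, 0, 1, 5/3)
     R0 -= -4/3·R2  ⇒  (1, 0, 0, 1/3)
     R1 -= -4/3·R2  ⇒  (0, 1, 0, 5/3)
[4] R3 /= -8/3  ⇒  (0, 0, 0, 1)
     R0 -= 1/3·R3  ⇒  (1, 0, 0, 0)
     R1 -= 5/3·R3  ⇒  (0, 1, 0, 0)
     R2 -= 5/3·R3  ⇒  (0, 0, 1, 0)

pivot columns: 0, 1, 2, 3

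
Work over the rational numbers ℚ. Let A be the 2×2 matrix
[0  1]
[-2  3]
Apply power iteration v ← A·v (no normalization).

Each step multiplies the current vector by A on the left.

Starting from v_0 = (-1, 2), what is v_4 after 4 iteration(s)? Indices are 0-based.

v_4 = (44, 92)

v_0 = (-1, 2).
v_1 = A·v_0 = (2, 8).
v_2 = A·v_1 = (8, 20).
v_3 = A·v_2 = (20, 44).
v_4 = A·v_3 = (44, 92).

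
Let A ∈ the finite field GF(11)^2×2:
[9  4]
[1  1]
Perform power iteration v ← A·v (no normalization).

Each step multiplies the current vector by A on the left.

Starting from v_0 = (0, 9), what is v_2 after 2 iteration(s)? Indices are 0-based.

v_2 = (8, 1)

v_0 = (0, 9).
v_1 = A·v_0 = (3, 9).
v_2 = A·v_1 = (8, 1).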